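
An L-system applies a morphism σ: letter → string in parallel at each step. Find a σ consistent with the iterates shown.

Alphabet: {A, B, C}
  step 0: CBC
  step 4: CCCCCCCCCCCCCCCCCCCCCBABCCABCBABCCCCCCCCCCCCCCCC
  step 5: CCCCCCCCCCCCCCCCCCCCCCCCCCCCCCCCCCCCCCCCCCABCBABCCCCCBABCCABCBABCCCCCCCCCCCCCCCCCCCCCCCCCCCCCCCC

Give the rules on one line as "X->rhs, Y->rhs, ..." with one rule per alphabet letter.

  step 4 ⇒ step 5: CCCCCCCCCCCCCCCCCCCCCBABCCABCBABCCCCCCCCCCCCCCCC ⇒ CC·CC·CC·CC·CC·CC·CC·CC·CC·CC·CC·CC·CC·CC·CC·CC·CC·CC·CC·CC·CC·AB·CB·AB·CC·CC·CB·AB·CC·AB·CB·AB·CC·CC·CC·CC·CC·CC·CC·CC·CC·CC·CC·CC·CC·CC·CC·CC
    A ↦ CB
    B ↦ AB
    C ↦ CC

A->CB, B->AB, C->CC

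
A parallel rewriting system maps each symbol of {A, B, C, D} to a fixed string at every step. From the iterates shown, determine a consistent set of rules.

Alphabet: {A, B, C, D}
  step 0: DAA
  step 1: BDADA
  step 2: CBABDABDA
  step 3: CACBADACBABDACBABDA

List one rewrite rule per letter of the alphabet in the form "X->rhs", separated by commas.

  step 2 ⇒ step 3: CBABDABDA ⇒ CA·CBA·DA·CBA·B·DA·CBA·B·DA
    A ↦ DA
    B ↦ CBA
    C ↦ CA
    D ↦ B

A->DA, B->CBA, C->CA, D->B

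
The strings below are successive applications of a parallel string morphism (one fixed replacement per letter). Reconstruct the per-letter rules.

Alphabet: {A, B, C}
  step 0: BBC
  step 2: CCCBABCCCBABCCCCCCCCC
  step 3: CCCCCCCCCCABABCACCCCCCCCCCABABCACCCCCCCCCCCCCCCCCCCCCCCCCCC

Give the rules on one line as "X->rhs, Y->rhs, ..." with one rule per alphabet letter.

A->BAB, B->CA, C->CCC

  step 2 ⇒ step 3: CCCBABCCCBABCCCCCCCCC ⇒ CCC·CCC·CCC·CA·BAB·CA·CCC·CCC·CCC·CA·BAB·CA·CCC·CCC·CCC·CCC·CCC·CCC·CCC·CCC·CCC
    A ↦ BAB
    B ↦ CA
    C ↦ CCC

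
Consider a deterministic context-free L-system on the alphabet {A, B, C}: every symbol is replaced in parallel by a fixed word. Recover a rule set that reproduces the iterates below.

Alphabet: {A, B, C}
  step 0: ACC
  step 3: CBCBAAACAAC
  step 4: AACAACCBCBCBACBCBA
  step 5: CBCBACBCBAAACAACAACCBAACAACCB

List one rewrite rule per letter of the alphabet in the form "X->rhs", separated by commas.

A->CB, B->AC, C->A

  step 4 ⇒ step 5: AACAACCBCBCBACBCBA ⇒ CB·CB·A·CB·CB·A·A·AC·A·AC·A·AC·CB·A·AC·A·AC·CB
    A ↦ CB
    B ↦ AC
    C ↦ A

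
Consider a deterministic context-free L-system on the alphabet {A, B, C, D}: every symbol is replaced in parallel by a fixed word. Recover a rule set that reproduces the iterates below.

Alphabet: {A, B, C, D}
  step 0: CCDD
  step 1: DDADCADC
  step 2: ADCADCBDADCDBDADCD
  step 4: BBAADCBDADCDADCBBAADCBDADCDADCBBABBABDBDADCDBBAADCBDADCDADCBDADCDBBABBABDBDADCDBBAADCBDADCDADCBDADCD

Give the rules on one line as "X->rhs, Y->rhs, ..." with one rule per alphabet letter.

A->BD, B->BBA, C->D, D->ADC

  step 1 ⇒ step 2: DDADCADC ⇒ ADC·ADC·BD·ADC·D·BD·ADC·D
    A ↦ BD
    C ↦ D
    D ↦ ADC
    B ↦ BBA  (constrained at step 2)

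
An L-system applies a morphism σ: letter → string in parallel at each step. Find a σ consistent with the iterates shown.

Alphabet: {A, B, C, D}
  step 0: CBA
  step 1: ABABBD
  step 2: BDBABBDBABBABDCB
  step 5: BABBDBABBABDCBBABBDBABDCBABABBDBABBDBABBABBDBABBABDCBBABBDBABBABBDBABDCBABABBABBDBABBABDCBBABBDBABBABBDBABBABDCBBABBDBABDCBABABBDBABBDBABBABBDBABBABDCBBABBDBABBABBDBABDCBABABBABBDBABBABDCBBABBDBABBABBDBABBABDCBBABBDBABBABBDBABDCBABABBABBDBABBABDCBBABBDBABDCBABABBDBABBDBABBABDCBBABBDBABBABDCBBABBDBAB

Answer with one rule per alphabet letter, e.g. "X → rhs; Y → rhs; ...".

A->BD, B->BAB, C->A, D->DCB

  step 1 ⇒ step 2: ABABBD ⇒ BD·BAB·BD·BAB·BAB·DCB
    A ↦ BD
    B ↦ BAB
    D ↦ DCB
  step 0 ⇒ step 1: CBA ⇒ A·BAB·BD
    C ↦ A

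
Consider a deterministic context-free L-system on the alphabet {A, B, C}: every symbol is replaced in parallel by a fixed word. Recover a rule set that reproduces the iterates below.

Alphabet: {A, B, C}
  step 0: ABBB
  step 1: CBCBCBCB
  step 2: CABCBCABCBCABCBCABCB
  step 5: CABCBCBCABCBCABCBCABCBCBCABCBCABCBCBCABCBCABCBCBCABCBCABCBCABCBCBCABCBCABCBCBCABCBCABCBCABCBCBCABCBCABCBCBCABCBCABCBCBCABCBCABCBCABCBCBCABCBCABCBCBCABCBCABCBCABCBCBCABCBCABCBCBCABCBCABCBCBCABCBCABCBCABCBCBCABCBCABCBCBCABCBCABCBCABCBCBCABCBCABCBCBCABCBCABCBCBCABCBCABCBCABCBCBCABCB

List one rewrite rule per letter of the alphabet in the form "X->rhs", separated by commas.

A->CB, B->CB, C->CAB

  step 1 ⇒ step 2: CBCBCBCB ⇒ CAB·CB·CAB·CB·CAB·CB·CAB·CB
    B ↦ CB
    C ↦ CAB
  step 0 ⇒ step 1: ABBB ⇒ CB·CB·CB·CB
    A ↦ CB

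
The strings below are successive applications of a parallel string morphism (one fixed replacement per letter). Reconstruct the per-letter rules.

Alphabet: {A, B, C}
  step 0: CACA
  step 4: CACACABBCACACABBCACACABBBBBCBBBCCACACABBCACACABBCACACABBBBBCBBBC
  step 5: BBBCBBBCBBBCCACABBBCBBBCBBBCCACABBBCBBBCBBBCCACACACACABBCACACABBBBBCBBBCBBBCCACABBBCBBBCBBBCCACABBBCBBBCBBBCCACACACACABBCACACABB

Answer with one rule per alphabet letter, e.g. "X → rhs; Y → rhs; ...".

  step 4 ⇒ step 5: CACACABBCACACABBCACACABBBBBCBBBCCACACABBCACACABBCACACABBBBBCBBBC ⇒ BB·BC·BB·BC·BB·BC·CA·CA·BB·BC·BB·BC·BB·BC·CA·CA·BB·BC·BB·BC·BB·BC·CA·CA·CA·CA·CA·BB·CA·CA·CA·BB·BB·BC·BB·BC·BB·BC·CA·CA·BB·BC·BB·BC·BB·BC·CA·CA·BB·BC·BB·BC·BB·BC·CA·CA·CA·CA·CA·BB·CA·CA·CA·BB
    A ↦ BC
    B ↦ CA
    C ↦ BB

A->BC, B->CA, C->BB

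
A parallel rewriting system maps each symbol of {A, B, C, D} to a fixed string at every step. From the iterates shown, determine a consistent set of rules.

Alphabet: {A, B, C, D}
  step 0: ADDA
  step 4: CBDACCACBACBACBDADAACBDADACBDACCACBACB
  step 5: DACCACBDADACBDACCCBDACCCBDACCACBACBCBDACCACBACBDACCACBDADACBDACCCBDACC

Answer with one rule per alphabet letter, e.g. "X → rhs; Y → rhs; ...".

A->CB, B->CC, C->DA, D->A

  step 4 ⇒ step 5: CBDACCACBACBACBDADAACBDADACBDACCACBACB ⇒ DA·CC·A·CB·DA·DA·CB·DA·CC·CB·DA·CC·CB·DA·CC·A·CB·A·CB·CB·DA·CC·A·CB·A·CB·DA·CC·A·CB·DA·DA·CB·DA·CC·CB·DA·CC
    A ↦ CB
    B ↦ CC
    C ↦ DA
    D ↦ A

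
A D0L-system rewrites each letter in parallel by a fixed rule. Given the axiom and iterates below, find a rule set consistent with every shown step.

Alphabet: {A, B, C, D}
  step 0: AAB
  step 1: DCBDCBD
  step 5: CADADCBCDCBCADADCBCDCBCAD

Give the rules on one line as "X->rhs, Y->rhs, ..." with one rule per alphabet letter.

A->DCB, B->D, C->A, D->C

  step 0 ⇒ step 1: AAB ⇒ DCB·DCB·D
    A ↦ DCB
    B ↦ D
    C ↦ A  (constrained at step 1)
    D ↦ C  (constrained at step 1)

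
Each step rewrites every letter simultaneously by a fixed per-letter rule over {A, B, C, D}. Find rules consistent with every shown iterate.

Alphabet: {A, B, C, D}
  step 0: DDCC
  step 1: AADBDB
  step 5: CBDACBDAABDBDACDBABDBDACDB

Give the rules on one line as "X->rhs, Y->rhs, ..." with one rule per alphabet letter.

A->C, B->BD, C->DB, D->A

  step 0 ⇒ step 1: DDCC ⇒ A·A·DB·DB
    C ↦ DB
    D ↦ A
    A ↦ C  (constrained at step 1)
    B ↦ BD  (constrained at step 1)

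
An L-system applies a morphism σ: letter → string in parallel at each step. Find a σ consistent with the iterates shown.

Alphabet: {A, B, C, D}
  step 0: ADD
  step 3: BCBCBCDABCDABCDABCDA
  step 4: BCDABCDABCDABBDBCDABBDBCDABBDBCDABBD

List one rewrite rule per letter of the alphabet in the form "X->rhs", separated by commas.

A->D, B->BC, C->DA, D->BB

  step 3 ⇒ step 4: BCBCBCDABCDABCDABCDA ⇒ BC·DA·BC·DA·BC·DA·BB·D·BC·DA·BB·D·BC·DA·BB·D·BC·DA·BB·D
    A ↦ D
    B ↦ BC
    C ↦ DA
    D ↦ BB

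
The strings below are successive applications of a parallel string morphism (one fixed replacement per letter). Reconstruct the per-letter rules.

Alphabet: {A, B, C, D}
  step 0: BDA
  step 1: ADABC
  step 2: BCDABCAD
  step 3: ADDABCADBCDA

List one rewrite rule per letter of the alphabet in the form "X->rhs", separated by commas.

  step 2 ⇒ step 3: BCDABCAD ⇒ A·D·DA·BC·A·D·BC·DA
    A ↦ BC
    B ↦ A
    C ↦ D
    D ↦ DA

A->BC, B->A, C->D, D->DA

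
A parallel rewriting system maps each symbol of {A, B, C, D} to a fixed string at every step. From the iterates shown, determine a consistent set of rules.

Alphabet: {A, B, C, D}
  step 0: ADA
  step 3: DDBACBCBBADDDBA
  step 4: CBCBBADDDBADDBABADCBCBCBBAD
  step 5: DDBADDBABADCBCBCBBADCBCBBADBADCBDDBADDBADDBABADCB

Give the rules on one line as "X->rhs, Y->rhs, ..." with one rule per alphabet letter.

A->D, B->BA, C->DD, D->CB

  step 4 ⇒ step 5: CBCBBADDDBADDBABADCBCBCBBAD ⇒ DD·BA·DD·BA·BA·D·CB·CB·CB·BA·D·CB·CB·BA·D·BA·D·CB·DD·BA·DD·BA·DD·BA·BA·D·CB
    A ↦ D
    B ↦ BA
    C ↦ DD
    D ↦ CB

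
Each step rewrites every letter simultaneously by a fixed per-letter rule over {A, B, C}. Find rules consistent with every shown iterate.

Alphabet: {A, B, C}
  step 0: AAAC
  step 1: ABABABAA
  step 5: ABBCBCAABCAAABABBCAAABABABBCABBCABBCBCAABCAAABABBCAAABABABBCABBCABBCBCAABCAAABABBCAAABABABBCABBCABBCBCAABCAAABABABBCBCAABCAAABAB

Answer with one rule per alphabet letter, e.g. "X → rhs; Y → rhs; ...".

A->AB, B->BC, C->AA

  step 0 ⇒ step 1: AAAC ⇒ AB·AB·AB·AA
    A ↦ AB
    C ↦ AA
    B ↦ BC  (constrained at step 1)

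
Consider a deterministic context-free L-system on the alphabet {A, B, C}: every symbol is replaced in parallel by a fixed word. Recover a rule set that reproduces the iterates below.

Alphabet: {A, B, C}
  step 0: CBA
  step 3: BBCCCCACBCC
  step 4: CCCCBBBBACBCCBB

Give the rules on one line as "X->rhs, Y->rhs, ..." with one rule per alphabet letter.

  step 3 ⇒ step 4: BBCCCCACBCC ⇒ CC·CC·B·B·B·B·AC·B·CC·B·B
    A ↦ AC
    B ↦ CC
    C ↦ B

A->AC, B->CC, C->B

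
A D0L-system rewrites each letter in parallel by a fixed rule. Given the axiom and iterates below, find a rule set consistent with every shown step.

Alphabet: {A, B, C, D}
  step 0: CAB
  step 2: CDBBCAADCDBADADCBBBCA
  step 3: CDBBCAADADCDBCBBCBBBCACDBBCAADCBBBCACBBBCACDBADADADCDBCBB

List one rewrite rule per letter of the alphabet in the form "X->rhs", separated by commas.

A->CBB, B->AD, C->CDB, D->BCA

  step 2 ⇒ step 3: CDBBCAADCDBADADCBBBCA ⇒ CDB·BCA·AD·AD·CDB·CBB·CBB·BCA·CDB·BCA·AD·CBB·BCA·CBB·BCA·CDB·AD·AD·AD·CDB·CBB
    A ↦ CBB
    B ↦ AD
    C ↦ CDB
    D ↦ BCA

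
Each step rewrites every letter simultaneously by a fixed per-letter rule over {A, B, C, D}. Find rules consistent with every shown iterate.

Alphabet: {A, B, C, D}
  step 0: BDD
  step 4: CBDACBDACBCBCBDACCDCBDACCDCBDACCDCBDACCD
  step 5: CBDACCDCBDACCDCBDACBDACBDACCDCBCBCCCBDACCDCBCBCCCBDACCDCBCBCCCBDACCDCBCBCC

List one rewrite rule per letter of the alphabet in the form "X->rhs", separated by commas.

A->D, B->DA, C->CB, D->CC

  step 4 ⇒ step 5: CBDACBDACBCBCBDACCDCBDACCDCBDACCDCBDACCD ⇒ CB·DA·CC·D·CB·DA·CC·D·CB·DA·CB·DA·CB·DA·CC·D·CB·CB·CC·CB·DA·CC·D·CB·CB·CC·CB·DA·CC·D·CB·CB·CC·CB·DA·CC·D·CB·CB·CC
    A ↦ D
    B ↦ DA
    C ↦ CB
    D ↦ CC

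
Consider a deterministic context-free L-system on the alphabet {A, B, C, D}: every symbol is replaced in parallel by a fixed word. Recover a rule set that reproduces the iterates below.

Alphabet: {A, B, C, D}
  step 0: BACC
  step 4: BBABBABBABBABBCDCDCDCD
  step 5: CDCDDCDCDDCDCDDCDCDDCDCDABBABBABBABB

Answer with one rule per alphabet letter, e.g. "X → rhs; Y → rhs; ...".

  step 4 ⇒ step 5: BBABBABBABBABBCDCDCDCD ⇒ CD·CD·D·CD·CD·D·CD·CD·D·CD·CD·D·CD·CD·A·BB·A·BB·A·BB·A·BB
    A ↦ D
    B ↦ CD
    C ↦ A
    D ↦ BB

A->D, B->CD, C->A, D->BB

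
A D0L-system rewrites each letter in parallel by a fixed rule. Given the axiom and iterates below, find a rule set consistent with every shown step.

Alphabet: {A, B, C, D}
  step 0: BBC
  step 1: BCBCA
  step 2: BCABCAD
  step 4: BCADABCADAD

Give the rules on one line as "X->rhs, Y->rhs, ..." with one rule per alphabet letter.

A->D, B->BC, C->A, D->A

  step 1 ⇒ step 2: BCBCA ⇒ BC·A·BC·A·D
    A ↦ D
    B ↦ BC
    C ↦ A
    D ↦ A  (constrained at step 2)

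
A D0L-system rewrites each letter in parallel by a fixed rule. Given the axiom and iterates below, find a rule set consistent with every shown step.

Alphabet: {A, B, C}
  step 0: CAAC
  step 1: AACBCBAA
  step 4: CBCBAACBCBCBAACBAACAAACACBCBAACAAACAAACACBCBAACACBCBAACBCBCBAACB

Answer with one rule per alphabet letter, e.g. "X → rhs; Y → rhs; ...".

  step 0 ⇒ step 1: CAAC ⇒ AA·CB·CB·AA
    A ↦ CB
    C ↦ AA
    B ↦ CA  (constrained at step 1)

A->CB, B->CA, C->AA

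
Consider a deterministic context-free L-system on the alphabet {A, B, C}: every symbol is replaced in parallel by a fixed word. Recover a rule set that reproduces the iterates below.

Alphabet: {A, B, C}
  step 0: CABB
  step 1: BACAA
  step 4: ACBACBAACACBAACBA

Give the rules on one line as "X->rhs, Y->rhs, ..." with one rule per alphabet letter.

A->AC, B->A, C->B

  step 0 ⇒ step 1: CABB ⇒ B·AC·A·A
    A ↦ AC
    B ↦ A
    C ↦ B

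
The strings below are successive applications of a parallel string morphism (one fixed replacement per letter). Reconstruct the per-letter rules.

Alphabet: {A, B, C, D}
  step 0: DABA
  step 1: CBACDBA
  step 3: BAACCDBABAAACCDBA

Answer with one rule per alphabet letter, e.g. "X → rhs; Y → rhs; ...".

A->BA, B->CD, C->A, D->C

  step 0 ⇒ step 1: DABA ⇒ C·BA·CD·BA
    A ↦ BA
    B ↦ CD
    D ↦ C
    C ↦ A  (constrained at step 1)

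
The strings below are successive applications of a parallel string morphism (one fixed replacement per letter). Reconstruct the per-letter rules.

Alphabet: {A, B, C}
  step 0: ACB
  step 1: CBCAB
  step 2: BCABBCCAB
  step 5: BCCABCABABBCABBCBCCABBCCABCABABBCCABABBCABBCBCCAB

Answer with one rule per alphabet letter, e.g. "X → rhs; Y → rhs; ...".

A->C, B->AB, C->BC

  step 1 ⇒ step 2: CBCAB ⇒ BC·AB·BC·C·AB
    A ↦ C
    B ↦ AB
    C ↦ BC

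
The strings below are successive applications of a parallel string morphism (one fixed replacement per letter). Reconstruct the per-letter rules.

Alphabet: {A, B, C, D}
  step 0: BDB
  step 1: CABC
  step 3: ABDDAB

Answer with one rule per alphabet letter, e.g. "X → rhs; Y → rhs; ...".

  step 0 ⇒ step 1: BDB ⇒ C·AB·C
    B ↦ C
    D ↦ AB
    A ↦ C  (constrained at step 1)
    C ↦ D  (constrained at step 1)

A->C, B->C, C->D, D->AB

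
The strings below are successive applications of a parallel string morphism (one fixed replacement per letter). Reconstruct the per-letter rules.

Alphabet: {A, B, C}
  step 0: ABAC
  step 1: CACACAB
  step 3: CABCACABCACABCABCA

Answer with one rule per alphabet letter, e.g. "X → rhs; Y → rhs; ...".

A->CA, B->CA, C->B

  step 0 ⇒ step 1: ABAC ⇒ CA·CA·CA·B
    A ↦ CA
    B ↦ CA
    C ↦ B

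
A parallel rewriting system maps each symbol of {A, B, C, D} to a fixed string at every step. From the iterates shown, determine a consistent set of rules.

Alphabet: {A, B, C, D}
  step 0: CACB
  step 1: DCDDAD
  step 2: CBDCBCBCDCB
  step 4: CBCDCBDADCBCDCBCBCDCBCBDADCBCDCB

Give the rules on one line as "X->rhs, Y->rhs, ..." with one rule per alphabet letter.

  step 1 ⇒ step 2: DCDDAD ⇒ CB·D·CB·CB·CD·CB
    A ↦ CD
    C ↦ D
    D ↦ CB
  step 0 ⇒ step 1: CACB ⇒ D·CD·D·AD
    B ↦ AD

A->CD, B->AD, C->D, D->CB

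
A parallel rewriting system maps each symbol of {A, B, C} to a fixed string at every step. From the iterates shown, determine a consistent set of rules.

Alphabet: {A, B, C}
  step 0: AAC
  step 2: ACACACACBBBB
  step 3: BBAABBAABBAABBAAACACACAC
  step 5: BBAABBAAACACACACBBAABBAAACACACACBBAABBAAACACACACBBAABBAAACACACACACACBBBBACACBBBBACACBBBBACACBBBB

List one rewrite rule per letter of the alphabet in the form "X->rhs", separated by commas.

  step 2 ⇒ step 3: ACACACACBBBB ⇒ BB·AA·BB·AA·BB·AA·BB·AA·AC·AC·AC·AC
    A ↦ BB
    B ↦ AC
    C ↦ AA

A->BB, B->AC, C->AA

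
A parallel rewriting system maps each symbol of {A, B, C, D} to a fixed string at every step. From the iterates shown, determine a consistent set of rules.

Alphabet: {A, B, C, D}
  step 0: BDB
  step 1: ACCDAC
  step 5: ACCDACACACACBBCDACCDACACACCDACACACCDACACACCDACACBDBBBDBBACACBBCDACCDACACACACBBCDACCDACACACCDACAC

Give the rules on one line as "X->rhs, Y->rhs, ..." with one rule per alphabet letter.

A->BD, B->AC, C->BB, D->CD

  step 0 ⇒ step 1: BDB ⇒ AC·CD·AC
    B ↦ AC
    D ↦ CD
    A ↦ BD  (constrained at step 1)
    C ↦ BB  (constrained at step 1)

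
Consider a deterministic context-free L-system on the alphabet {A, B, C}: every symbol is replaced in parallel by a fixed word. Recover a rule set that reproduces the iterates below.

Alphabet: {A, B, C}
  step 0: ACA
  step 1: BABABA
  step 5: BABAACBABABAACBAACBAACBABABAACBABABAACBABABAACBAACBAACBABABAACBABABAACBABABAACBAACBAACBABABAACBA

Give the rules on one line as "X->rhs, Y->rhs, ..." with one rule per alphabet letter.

  step 0 ⇒ step 1: ACA ⇒ BA·BA·BA
    A ↦ BA
    C ↦ BA
    B ↦ AC  (constrained at step 1)

A->BA, B->AC, C->BA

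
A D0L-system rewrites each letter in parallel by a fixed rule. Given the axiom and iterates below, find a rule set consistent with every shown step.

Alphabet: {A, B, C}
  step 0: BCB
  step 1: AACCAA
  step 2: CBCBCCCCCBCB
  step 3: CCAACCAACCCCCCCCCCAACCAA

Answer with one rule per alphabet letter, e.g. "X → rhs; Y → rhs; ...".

  step 2 ⇒ step 3: CBCBCCCCCBCB ⇒ CC·AA·CC·AA·CC·CC·CC·CC·CC·AA·CC·AA
    B ↦ AA
    C ↦ CC
  step 1 ⇒ step 2: AACCAA ⇒ CB·CB·CC·CC·CB·CB
    A ↦ CB

A->CB, B->AA, C->CC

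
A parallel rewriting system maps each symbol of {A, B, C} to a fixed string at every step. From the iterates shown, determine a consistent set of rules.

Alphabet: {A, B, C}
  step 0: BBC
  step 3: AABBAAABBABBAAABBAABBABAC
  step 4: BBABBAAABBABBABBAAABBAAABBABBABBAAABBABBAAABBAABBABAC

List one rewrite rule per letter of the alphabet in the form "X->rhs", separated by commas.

A->BBA, B->A, C->BAC

  step 3 ⇒ step 4: AABBAAABBABBAAABBAABBABAC ⇒ BBA·BBA·A·A·BBA·BBA·BBA·A·A·BBA·A·A·BBA·BBA·BBA·A·A·BBA·BBA·A·A·BBA·A·BBA·BAC
    A ↦ BBA
    B ↦ A
    C ↦ BAC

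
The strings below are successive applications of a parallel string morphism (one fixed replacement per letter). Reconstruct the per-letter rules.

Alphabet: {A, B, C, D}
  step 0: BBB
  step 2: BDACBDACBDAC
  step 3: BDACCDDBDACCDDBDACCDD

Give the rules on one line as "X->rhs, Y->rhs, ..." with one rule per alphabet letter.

  step 2 ⇒ step 3: BDACBDACBDAC ⇒ BD·AC·CD·D·BD·AC·CD·D·BD·AC·CD·D
    A ↦ CD
    B ↦ BD
    C ↦ D
    D ↦ AC

A->CD, B->BD, C->D, D->AC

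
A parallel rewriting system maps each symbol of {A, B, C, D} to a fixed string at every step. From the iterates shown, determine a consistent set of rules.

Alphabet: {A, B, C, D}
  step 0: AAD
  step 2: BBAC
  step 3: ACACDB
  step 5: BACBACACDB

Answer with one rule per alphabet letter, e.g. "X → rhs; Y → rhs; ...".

A->D, B->AC, C->B, D->B

  step 2 ⇒ step 3: BBAC ⇒ AC·AC·D·B
    A ↦ D
    B ↦ AC
    C ↦ B
    D ↦ B  (constrained at step 0)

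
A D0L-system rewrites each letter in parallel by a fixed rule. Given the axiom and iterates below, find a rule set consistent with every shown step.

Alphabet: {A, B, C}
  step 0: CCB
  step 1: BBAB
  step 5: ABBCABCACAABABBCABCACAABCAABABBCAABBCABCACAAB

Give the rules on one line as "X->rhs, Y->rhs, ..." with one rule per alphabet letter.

A->CA, B->AB, C->B

  step 0 ⇒ step 1: CCB ⇒ B·B·AB
    B ↦ AB
    C ↦ B
    A ↦ CA  (constrained at step 1)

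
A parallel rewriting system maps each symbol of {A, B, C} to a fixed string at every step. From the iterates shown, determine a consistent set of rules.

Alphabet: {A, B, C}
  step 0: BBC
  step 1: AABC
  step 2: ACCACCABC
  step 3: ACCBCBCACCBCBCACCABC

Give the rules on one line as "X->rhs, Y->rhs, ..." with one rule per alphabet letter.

  step 2 ⇒ step 3: ACCACCABC ⇒ ACC·BC·BC·ACC·BC·BC·ACC·A·BC
    A ↦ ACC
    B ↦ A
    C ↦ BC

A->ACC, B->A, C->BC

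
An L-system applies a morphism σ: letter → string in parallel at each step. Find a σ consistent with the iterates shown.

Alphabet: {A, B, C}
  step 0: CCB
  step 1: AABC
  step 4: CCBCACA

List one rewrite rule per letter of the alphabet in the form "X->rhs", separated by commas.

A->C, B->BC, C->A

  step 0 ⇒ step 1: CCB ⇒ A·A·BC
    B ↦ BC
    C ↦ A
    A ↦ C  (constrained at step 1)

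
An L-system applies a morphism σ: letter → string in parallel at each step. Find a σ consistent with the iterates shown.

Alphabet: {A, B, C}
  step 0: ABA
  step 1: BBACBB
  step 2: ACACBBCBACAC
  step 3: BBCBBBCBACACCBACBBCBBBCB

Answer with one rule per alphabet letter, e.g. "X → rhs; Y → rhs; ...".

  step 2 ⇒ step 3: ACACBBCBACAC ⇒ BB·CB·BB·CB·AC·AC·CB·AC·BB·CB·BB·CB
    A ↦ BB
    B ↦ AC
    C ↦ CB

A->BB, B->AC, C->CB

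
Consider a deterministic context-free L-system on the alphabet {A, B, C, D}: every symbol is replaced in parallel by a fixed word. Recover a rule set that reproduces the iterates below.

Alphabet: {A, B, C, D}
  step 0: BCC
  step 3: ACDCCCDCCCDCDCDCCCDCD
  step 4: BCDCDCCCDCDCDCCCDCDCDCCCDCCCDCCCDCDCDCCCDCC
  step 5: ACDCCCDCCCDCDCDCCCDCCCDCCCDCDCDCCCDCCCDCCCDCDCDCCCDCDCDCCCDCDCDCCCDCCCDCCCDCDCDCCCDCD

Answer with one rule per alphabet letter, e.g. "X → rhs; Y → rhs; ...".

  step 4 ⇒ step 5: BCDCDCCCDCDCDCCCDCDCDCCCDCCCDCCCDCDCDCCCDCC ⇒ A·CD·CC·CD·CC·CD·CD·CD·CC·CD·CC·CD·CC·CD·CD·CD·CC·CD·CC·CD·CC·CD·CD·CD·CC·CD·CD·CD·CC·CD·CD·CD·CC·CD·CC·CD·CC·CD·CD·CD·CC·CD·CD
    B ↦ A
    C ↦ CD
    D ↦ CC
  step 3 ⇒ step 4: ACDCCCDCCCDCDCDCCCDCD ⇒ BCD·CD·CC·CD·CD·CD·CC·CD·CD·CD·CC·CD·CC·CD·CC·CD·CD·CD·CC·CD·CC
    A ↦ BCD

A->BCD, B->A, C->CD, D->CC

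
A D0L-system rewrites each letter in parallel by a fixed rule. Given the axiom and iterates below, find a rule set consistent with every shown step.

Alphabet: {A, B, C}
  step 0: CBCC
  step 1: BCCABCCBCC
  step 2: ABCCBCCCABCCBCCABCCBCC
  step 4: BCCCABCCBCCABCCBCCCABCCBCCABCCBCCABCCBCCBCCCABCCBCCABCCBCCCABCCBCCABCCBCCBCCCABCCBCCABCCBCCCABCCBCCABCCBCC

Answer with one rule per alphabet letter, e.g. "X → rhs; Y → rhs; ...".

A->C, B->A, C->BCC

  step 1 ⇒ step 2: BCCABCCBCC ⇒ A·BCC·BCC·C·A·BCC·BCC·A·BCC·BCC
    A ↦ C
    B ↦ A
    C ↦ BCC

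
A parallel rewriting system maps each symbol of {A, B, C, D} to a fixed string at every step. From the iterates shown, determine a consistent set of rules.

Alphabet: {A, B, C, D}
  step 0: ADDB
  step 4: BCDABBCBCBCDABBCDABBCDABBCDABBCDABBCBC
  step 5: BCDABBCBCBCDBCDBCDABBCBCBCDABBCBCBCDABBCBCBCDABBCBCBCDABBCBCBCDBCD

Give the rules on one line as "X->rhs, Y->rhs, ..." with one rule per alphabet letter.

  step 4 ⇒ step 5: BCDABBCBCBCDABBCDABBCDABBCDABBCDABBCBC ⇒ BC·D·AB·BC·BC·BC·D·BC·D·BC·D·AB·BC·BC·BC·D·AB·BC·BC·BC·D·AB·BC·BC·BC·D·AB·BC·BC·BC·D·AB·BC·BC·BC·D·BC·D
    A ↦ BC
    B ↦ BC
    C ↦ D
    D ↦ AB

A->BC, B->BC, C->D, D->AB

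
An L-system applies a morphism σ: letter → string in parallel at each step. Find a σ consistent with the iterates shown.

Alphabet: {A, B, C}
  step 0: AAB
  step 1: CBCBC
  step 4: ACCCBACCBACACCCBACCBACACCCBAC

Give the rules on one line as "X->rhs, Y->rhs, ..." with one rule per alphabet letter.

  step 0 ⇒ step 1: AAB ⇒ CB·CB·C
    A ↦ CB
    B ↦ C
    C ↦ AC  (constrained at step 1)

A->CB, B->C, C->AC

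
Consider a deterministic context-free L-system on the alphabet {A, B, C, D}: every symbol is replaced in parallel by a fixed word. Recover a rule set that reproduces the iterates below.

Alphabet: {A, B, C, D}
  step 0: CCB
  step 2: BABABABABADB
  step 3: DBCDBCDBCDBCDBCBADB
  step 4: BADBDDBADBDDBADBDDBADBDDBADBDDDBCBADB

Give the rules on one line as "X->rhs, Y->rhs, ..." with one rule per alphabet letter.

  step 3 ⇒ step 4: DBCDBCDBCDBCDBCBADB ⇒ BA·DB·DD·BA·DB·DD·BA·DB·DD·BA·DB·DD·BA·DB·DD·DB·C·BA·DB
    A ↦ C
    B ↦ DB
    C ↦ DD
    D ↦ BA

A->C, B->DB, C->DD, D->BA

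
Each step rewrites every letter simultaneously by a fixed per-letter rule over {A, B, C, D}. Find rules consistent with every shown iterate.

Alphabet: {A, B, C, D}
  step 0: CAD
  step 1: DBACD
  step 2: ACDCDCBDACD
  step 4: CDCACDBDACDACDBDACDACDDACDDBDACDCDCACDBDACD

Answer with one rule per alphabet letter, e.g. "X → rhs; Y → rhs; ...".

  step 1 ⇒ step 2: DBACD ⇒ ACD·CDC·B·D·ACD
    A ↦ B
    B ↦ CDC
    C ↦ D
    D ↦ ACD

A->B, B->CDC, C->D, D->ACD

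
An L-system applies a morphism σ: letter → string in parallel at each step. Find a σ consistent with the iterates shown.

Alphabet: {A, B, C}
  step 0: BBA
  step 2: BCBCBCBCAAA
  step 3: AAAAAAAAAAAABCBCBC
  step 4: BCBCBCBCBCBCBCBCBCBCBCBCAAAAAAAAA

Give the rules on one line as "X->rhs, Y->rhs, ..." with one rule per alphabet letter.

A->BC, B->AA, C->A

  step 3 ⇒ step 4: AAAAAAAAAAAABCBCBC ⇒ BC·BC·BC·BC·BC·BC·BC·BC·BC·BC·BC·BC·AA·A·AA·A·AA·A
    A ↦ BC
    B ↦ AA
    C ↦ A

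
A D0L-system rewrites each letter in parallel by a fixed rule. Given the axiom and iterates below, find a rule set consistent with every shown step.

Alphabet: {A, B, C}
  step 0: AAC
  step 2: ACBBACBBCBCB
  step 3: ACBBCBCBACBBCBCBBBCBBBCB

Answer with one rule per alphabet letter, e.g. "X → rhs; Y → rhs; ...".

  step 2 ⇒ step 3: ACBBACBBCBCB ⇒ AC·BB·CB·CB·AC·BB·CB·CB·BB·CB·BB·CB
    A ↦ AC
    B ↦ CB
    C ↦ BB

A->AC, B->CB, C->BB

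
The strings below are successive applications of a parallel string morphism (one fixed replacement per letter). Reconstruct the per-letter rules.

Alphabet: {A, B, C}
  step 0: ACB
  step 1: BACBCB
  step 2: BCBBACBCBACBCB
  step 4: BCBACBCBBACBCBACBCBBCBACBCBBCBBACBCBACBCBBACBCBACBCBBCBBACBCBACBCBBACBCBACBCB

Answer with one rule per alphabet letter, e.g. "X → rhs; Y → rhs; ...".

  step 1 ⇒ step 2: BACBCB ⇒ BCB·B·AC·BCB·AC·BCB
    A ↦ B
    B ↦ BCB
    C ↦ AC

A->B, B->BCB, C->AC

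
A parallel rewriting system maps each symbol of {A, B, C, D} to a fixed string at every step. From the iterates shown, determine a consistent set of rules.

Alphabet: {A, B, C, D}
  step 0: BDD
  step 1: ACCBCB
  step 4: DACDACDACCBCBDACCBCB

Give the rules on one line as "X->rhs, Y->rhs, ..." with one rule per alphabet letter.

  step 0 ⇒ step 1: BDD ⇒ AC·CB·CB
    B ↦ AC
    D ↦ CB
    A ↦ D  (constrained at step 1)
    C ↦ D  (constrained at step 1)

A->D, B->AC, C->D, D->CB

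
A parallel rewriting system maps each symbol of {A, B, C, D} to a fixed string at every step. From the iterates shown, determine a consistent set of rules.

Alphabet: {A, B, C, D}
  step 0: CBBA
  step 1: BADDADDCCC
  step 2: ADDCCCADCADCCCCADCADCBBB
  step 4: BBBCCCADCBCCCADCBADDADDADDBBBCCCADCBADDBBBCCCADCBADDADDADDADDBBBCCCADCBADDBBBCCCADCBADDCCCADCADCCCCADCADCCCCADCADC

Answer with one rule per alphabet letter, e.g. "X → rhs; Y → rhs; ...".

  step 1 ⇒ step 2: BADDADDCCC ⇒ ADD·CCC·ADC·ADC·CCC·ADC·ADC·B·B·B
    A ↦ CCC
    B ↦ ADD
    C ↦ B
    D ↦ ADC

A->CCC, B->ADD, C->B, D->ADC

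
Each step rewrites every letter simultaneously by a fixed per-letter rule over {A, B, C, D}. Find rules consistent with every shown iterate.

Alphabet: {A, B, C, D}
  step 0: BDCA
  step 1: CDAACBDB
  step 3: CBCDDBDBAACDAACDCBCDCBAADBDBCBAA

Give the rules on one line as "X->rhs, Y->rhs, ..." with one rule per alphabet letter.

  step 0 ⇒ step 1: BDCA ⇒ CD·AA·CB·DB
    A ↦ DB
    B ↦ CD
    C ↦ CB
    D ↦ AA

A->DB, B->CD, C->CB, D->AA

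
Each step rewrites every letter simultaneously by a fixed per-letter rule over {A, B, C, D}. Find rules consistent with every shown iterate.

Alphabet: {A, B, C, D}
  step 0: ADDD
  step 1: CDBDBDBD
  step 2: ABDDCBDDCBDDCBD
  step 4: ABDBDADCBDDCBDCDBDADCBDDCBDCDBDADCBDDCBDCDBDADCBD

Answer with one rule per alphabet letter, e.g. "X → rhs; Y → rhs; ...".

A->CD, B->DC, C->A, D->BD

  step 1 ⇒ step 2: CDBDBDBD ⇒ A·BD·DC·BD·DC·BD·DC·BD
    B ↦ DC
    C ↦ A
    D ↦ BD
  step 0 ⇒ step 1: ADDD ⇒ CD·BD·BD·BD
    A ↦ CD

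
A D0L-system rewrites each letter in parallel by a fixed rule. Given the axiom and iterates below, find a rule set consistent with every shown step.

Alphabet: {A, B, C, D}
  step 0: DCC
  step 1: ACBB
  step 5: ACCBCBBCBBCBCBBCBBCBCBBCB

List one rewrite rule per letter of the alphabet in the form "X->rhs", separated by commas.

A->D, B->CB, C->B, D->AC

  step 0 ⇒ step 1: DCC ⇒ AC·B·B
    C ↦ B
    D ↦ AC
    A ↦ D  (constrained at step 1)
    B ↦ CB  (constrained at step 1)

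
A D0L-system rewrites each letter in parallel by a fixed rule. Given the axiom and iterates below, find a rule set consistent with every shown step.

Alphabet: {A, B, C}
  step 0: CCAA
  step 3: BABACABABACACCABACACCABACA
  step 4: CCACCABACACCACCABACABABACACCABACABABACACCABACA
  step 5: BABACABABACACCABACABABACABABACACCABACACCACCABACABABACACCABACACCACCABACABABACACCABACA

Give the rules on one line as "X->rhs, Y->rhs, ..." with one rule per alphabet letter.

A->CA, B->C, C->BA

  step 4 ⇒ step 5: CCACCABACACCACCABACABABACACCABACABABACACCABACA ⇒ BA·BA·CA·BA·BA·CA·C·CA·BA·CA·BA·BA·CA·BA·BA·CA·C·CA·BA·CA·C·CA·C·CA·BA·CA·BA·BA·CA·C·CA·BA·CA·C·CA·C·CA·BA·CA·BA·BA·CA·C·CA·BA·CA
    A ↦ CA
    B ↦ C
    C ↦ BA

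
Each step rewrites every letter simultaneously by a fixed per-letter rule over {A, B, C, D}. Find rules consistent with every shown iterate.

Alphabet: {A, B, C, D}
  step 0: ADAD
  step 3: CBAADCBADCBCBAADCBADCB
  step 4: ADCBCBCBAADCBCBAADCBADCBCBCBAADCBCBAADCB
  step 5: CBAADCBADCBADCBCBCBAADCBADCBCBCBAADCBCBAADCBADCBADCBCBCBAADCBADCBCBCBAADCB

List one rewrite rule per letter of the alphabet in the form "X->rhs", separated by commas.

A->CB, B->CB, C->AD, D->A

  step 4 ⇒ step 5: ADCBCBCBAADCBCBAADCBADCBCBCBAADCBCBAADCB ⇒ CB·A·AD·CB·AD·CB·AD·CB·CB·CB·A·AD·CB·AD·CB·CB·CB·A·AD·CB·CB·A·AD·CB·AD·CB·AD·CB·CB·CB·A·AD·CB·AD·CB·CB·CB·A·AD·CB
    A ↦ CB
    B ↦ CB
    C ↦ AD
    D ↦ A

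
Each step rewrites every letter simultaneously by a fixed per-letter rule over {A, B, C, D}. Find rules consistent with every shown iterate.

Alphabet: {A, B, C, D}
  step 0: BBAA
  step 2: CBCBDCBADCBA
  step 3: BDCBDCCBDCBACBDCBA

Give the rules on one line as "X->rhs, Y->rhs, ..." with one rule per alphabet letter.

  step 2 ⇒ step 3: CBCBDCBADCBA ⇒ B·DC·B·DC·C·B·DC·BA·C·B·DC·BA
    A ↦ BA
    B ↦ DC
    C ↦ B
    D ↦ C

A->BA, B->DC, C->B, D->C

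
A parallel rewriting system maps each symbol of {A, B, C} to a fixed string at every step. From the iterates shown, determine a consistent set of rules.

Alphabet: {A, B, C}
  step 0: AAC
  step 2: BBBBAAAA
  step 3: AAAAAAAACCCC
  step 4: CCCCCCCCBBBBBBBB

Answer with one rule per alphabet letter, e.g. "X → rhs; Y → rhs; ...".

A->C, B->AA, C->BB

  step 3 ⇒ step 4: AAAAAAAACCCC ⇒ C·C·C·C·C·C·C·C·BB·BB·BB·BB
    A ↦ C
    C ↦ BB
  step 2 ⇒ step 3: BBBBAAAA ⇒ AA·AA·AA·AA·C·C·C·C
    B ↦ AA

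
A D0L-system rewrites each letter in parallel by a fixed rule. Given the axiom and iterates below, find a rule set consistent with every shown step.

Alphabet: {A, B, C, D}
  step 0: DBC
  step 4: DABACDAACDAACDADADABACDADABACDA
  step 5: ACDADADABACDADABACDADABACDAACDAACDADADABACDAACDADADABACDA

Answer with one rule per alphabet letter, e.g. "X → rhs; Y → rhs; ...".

A->DA, B->DA, C->B, D->AC

  step 4 ⇒ step 5: DABACDAACDAACDADADABACDADABACDA ⇒ AC·DA·DA·DA·B·AC·DA·DA·B·AC·DA·DA·B·AC·DA·AC·DA·AC·DA·DA·DA·B·AC·DA·AC·DA·DA·DA·B·AC·DA
    A ↦ DA
    B ↦ DA
    C ↦ B
    D ↦ AC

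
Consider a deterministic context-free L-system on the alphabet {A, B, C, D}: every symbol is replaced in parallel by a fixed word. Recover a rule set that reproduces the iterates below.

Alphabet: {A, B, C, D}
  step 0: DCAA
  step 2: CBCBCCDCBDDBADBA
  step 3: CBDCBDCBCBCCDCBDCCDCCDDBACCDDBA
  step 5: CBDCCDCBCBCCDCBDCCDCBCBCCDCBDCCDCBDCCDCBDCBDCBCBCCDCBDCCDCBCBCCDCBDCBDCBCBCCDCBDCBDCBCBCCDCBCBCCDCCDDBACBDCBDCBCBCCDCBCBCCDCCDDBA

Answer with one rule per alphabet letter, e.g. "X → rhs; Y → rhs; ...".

  step 2 ⇒ step 3: CBCBCCDCBDDBADBA ⇒ CB·D·CB·D·CB·CB·CCD·CB·D·CCD·CCD·D·BA·CCD·D·BA
    A ↦ BA
    B ↦ D
    C ↦ CB
    D ↦ CCD

A->BA, B->D, C->CB, D->CCD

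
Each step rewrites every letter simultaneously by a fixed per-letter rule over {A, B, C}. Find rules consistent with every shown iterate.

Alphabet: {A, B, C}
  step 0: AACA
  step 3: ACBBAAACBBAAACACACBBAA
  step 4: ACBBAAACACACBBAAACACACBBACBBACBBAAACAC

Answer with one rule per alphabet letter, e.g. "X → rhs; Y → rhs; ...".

A->AC, B->A, C->BB

  step 3 ⇒ step 4: ACBBAAACBBAAACACACBBAA ⇒ AC·BB·A·A·AC·AC·AC·BB·A·A·AC·AC·AC·BB·AC·BB·AC·BB·A·A·AC·AC
    A ↦ AC
    B ↦ A
    C ↦ BB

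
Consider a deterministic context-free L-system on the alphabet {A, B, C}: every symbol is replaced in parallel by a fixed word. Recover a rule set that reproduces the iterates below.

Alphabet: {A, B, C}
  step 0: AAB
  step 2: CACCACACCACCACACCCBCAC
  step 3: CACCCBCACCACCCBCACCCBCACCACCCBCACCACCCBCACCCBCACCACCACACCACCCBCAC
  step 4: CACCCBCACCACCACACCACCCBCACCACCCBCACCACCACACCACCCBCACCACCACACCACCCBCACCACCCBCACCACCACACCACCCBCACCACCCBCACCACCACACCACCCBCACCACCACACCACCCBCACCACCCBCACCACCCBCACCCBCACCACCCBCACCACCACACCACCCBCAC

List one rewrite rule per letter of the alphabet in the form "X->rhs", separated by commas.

A->CCB, B->AC, C->CAC

  step 3 ⇒ step 4: CACCCBCACCACCCBCACCCBCACCACCCBCACCACCCBCACCCBCACCACCACACCACCCBCAC ⇒ CAC·CCB·CAC·CAC·CAC·AC·CAC·CCB·CAC·CAC·CCB·CAC·CAC·CAC·AC·CAC·CCB·CAC·CAC·CAC·AC·CAC·CCB·CAC·CAC·CCB·CAC·CAC·CAC·AC·CAC·CCB·CAC·CAC·CCB·CAC·CAC·CAC·AC·CAC·CCB·CAC·CAC·CAC·AC·CAC·CCB·CAC·CAC·CCB·CAC·CAC·CCB·CAC·CCB·CAC·CAC·CCB·CAC·CAC·CAC·AC·CAC·CCB·CAC
    A ↦ CCB
    B ↦ AC
    C ↦ CAC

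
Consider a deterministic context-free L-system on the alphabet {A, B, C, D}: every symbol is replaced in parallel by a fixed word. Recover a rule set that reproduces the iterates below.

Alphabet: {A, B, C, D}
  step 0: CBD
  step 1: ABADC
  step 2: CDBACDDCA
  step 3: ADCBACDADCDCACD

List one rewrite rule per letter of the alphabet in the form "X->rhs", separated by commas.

A->CD, B->BA, C->A, D->DC

  step 2 ⇒ step 3: CDBACDDCA ⇒ A·DC·BA·CD·A·DC·DC·A·CD
    A ↦ CD
    B ↦ BA
    C ↦ A
    D ↦ DC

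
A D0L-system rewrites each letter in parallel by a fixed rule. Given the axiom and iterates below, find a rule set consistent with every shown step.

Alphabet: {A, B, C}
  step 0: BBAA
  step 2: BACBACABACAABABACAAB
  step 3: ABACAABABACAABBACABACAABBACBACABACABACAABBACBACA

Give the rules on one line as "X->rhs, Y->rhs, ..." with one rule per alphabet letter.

A->BAC, B->A, C->AAB

  step 2 ⇒ step 3: BACBACABACAABABACAAB ⇒ A·BAC·AAB·A·BAC·AAB·BAC·A·BAC·AAB·BAC·BAC·A·BAC·A·BAC·AAB·BAC·BAC·A
    A ↦ BAC
    B ↦ A
    C ↦ AAB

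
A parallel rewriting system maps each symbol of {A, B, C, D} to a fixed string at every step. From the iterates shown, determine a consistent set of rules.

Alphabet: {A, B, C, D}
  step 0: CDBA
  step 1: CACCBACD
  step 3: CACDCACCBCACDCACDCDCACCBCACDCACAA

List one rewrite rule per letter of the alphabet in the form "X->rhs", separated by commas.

A->CD, B->A, C->CA, D->CCB

  step 0 ⇒ step 1: CDBA ⇒ CA·CCB·A·CD
    A ↦ CD
    B ↦ A
    C ↦ CA
    D ↦ CCB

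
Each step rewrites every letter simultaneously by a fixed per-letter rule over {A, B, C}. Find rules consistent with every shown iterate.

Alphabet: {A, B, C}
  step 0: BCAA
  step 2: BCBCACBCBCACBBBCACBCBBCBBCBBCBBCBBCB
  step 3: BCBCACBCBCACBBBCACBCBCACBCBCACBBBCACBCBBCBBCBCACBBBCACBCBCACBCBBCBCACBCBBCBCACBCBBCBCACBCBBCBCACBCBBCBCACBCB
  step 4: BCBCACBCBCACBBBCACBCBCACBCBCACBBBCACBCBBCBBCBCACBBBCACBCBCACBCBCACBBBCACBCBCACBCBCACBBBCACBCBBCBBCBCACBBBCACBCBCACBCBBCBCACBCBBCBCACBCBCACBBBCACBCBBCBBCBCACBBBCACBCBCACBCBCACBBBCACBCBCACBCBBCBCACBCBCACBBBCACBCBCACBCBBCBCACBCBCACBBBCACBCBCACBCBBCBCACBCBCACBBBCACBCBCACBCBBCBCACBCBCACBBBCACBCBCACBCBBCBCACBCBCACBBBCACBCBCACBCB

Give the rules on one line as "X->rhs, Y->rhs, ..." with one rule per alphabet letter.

  step 3 ⇒ step 4: BCBCACBCBCACBBBCACBCBCACBCBCACBBBCACBCBBCBBCBCACBBBCACBCBCACBCBBCBCACBCBBCBCACBCBBCBCACBCBBCBCACBCBBCBCACBCB ⇒ BCB·CAC·BCB·CAC·BBB·CAC·BCB·CAC·BCB·CAC·BBB·CAC·BCB·BCB·BCB·CAC·BBB·CAC·BCB·CAC·BCB·CAC·BBB·CAC·BCB·CAC·BCB·CAC·BBB·CAC·BCB·BCB·BCB·CAC·BBB·CAC·BCB·CAC·BCB·BCB·CAC·BCB·BCB·CAC·BCB·CAC·BBB·CAC·BCB·BCB·BCB·CAC·BBB·CAC·BCB·CAC·BCB·CAC·BBB·CAC·BCB·CAC·BCB·BCB·CAC·BCB·CAC·BBB·CAC·BCB·CAC·BCB·BCB·CAC·BCB·CAC·BBB·CAC·BCB·CAC·BCB·BCB·CAC·BCB·CAC·BBB·CAC·BCB·CAC·BCB·BCB·CAC·BCB·CAC·BBB·CAC·BCB·CAC·BCB·BCB·CAC·BCB·CAC·BBB·CAC·BCB·CAC·BCB
    A ↦ BBB
    B ↦ BCB
    C ↦ CAC

A->BBB, B->BCB, C->CAC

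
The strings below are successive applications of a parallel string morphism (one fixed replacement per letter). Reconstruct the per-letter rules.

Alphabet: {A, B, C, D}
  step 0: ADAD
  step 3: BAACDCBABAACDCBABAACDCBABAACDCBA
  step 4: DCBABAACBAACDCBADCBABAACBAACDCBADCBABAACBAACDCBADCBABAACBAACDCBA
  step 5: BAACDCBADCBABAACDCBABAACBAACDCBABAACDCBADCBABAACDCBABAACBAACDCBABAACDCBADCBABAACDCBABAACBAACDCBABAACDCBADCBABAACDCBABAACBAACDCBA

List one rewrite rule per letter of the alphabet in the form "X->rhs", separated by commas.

A->BA, B->DC, C->AC, D->BA

  step 4 ⇒ step 5: DCBABAACBAACDCBADCBABAACBAACDCBADCBABAACBAACDCBADCBABAACBAACDCBA ⇒ BA·AC·DC·BA·DC·BA·BA·AC·DC·BA·BA·AC·BA·AC·DC·BA·BA·AC·DC·BA·DC·BA·BA·AC·DC·BA·BA·AC·BA·AC·DC·BA·BA·AC·DC·BA·DC·BA·BA·AC·DC·BA·BA·AC·BA·AC·DC·BA·BA·AC·DC·BA·DC·BA·BA·AC·DC·BA·BA·AC·BA·AC·DC·BA
    A ↦ BA
    B ↦ DC
    C ↦ AC
    D ↦ BA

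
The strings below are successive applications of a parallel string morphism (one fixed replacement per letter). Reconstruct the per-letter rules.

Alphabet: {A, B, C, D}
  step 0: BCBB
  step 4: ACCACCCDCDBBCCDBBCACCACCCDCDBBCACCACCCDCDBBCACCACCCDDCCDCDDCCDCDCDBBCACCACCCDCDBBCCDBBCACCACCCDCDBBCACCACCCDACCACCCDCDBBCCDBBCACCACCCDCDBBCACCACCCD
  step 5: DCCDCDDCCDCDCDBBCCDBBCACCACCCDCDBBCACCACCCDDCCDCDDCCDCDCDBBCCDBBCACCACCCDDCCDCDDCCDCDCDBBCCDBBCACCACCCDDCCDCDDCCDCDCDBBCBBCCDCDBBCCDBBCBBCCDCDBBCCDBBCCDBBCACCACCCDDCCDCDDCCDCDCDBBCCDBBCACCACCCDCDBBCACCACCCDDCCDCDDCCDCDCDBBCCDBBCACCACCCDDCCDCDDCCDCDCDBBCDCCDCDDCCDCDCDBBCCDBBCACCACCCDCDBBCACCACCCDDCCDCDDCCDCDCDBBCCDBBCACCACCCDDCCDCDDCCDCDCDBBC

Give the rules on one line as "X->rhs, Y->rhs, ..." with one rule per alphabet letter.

  step 4 ⇒ step 5: ACCACCCDCDBBCCDBBCACCACCCDCDBBCACCACCCDCDBBCACCACCCDDCCDCDDCCDCDCDBBCACCACCCDCDBBCCDBBCACCACCCDCDBBCACCACCCDACCACCCDCDBBCCDBBCACCACCCDCDBBCACCACCCD ⇒ DC·CD·CD·DC·CD·CD·CD·BBC·CD·BBC·ACC·ACC·CD·CD·BBC·ACC·ACC·CD·DC·CD·CD·DC·CD·CD·CD·BBC·CD·BBC·ACC·ACC·CD·DC·CD·CD·DC·CD·CD·CD·BBC·CD·BBC·ACC·ACC·CD·DC·CD·CD·DC·CD·CD·CD·BBC·BBC·CD·CD·BBC·CD·BBC·BBC·CD·CD·BBC·CD·BBC·CD·BBC·ACC·ACC·CD·DC·CD·CD·DC·CD·CD·CD·BBC·CD·BBC·ACC·ACC·CD·CD·BBC·ACC·ACC·CD·DC·CD·CD·DC·CD·CD·CD·BBC·CD·BBC·ACC·ACC·CD·DC·CD·CD·DC·CD·CD·CD·BBC·DC·CD·CD·DC·CD·CD·CD·BBC·CD·BBC·ACC·ACC·CD·CD·BBC·ACC·ACC·CD·DC·CD·CD·DC·CD·CD·CD·BBC·CD·BBC·ACC·ACC·CD·DC·CD·CD·DC·CD·CD·CD·BBC
    A ↦ DC
    B ↦ ACC
    C ↦ CD
    D ↦ BBC

A->DC, B->ACC, C->CD, D->BBC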